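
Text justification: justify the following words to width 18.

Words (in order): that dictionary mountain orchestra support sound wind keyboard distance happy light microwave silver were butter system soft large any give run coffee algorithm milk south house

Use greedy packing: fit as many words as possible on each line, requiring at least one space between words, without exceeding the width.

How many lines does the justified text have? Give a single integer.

Line 1: ['that', 'dictionary'] (min_width=15, slack=3)
Line 2: ['mountain', 'orchestra'] (min_width=18, slack=0)
Line 3: ['support', 'sound', 'wind'] (min_width=18, slack=0)
Line 4: ['keyboard', 'distance'] (min_width=17, slack=1)
Line 5: ['happy', 'light'] (min_width=11, slack=7)
Line 6: ['microwave', 'silver'] (min_width=16, slack=2)
Line 7: ['were', 'butter', 'system'] (min_width=18, slack=0)
Line 8: ['soft', 'large', 'any'] (min_width=14, slack=4)
Line 9: ['give', 'run', 'coffee'] (min_width=15, slack=3)
Line 10: ['algorithm', 'milk'] (min_width=14, slack=4)
Line 11: ['south', 'house'] (min_width=11, slack=7)
Total lines: 11

Answer: 11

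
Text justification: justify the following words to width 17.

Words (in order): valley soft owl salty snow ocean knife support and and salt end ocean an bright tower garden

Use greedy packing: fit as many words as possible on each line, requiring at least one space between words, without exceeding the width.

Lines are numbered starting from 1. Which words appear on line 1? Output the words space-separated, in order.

Line 1: ['valley', 'soft', 'owl'] (min_width=15, slack=2)
Line 2: ['salty', 'snow', 'ocean'] (min_width=16, slack=1)
Line 3: ['knife', 'support', 'and'] (min_width=17, slack=0)
Line 4: ['and', 'salt', 'end'] (min_width=12, slack=5)
Line 5: ['ocean', 'an', 'bright'] (min_width=15, slack=2)
Line 6: ['tower', 'garden'] (min_width=12, slack=5)

Answer: valley soft owl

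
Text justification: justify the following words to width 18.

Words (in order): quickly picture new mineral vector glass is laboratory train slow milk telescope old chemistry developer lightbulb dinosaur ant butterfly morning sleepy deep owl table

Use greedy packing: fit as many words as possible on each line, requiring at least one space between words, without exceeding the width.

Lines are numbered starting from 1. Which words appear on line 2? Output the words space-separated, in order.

Line 1: ['quickly', 'picture'] (min_width=15, slack=3)
Line 2: ['new', 'mineral', 'vector'] (min_width=18, slack=0)
Line 3: ['glass', 'is'] (min_width=8, slack=10)
Line 4: ['laboratory', 'train'] (min_width=16, slack=2)
Line 5: ['slow', 'milk'] (min_width=9, slack=9)
Line 6: ['telescope', 'old'] (min_width=13, slack=5)
Line 7: ['chemistry'] (min_width=9, slack=9)
Line 8: ['developer'] (min_width=9, slack=9)
Line 9: ['lightbulb', 'dinosaur'] (min_width=18, slack=0)
Line 10: ['ant', 'butterfly'] (min_width=13, slack=5)
Line 11: ['morning', 'sleepy'] (min_width=14, slack=4)
Line 12: ['deep', 'owl', 'table'] (min_width=14, slack=4)

Answer: new mineral vector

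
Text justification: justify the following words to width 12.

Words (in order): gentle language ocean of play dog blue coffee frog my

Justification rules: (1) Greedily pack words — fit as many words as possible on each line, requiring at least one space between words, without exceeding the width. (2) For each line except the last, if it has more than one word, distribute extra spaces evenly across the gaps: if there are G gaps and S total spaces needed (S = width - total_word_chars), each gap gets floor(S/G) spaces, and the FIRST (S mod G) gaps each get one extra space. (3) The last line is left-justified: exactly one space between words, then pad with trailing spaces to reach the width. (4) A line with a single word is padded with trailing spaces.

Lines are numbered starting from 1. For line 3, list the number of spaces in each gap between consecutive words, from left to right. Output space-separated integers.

Line 1: ['gentle'] (min_width=6, slack=6)
Line 2: ['language'] (min_width=8, slack=4)
Line 3: ['ocean', 'of'] (min_width=8, slack=4)
Line 4: ['play', 'dog'] (min_width=8, slack=4)
Line 5: ['blue', 'coffee'] (min_width=11, slack=1)
Line 6: ['frog', 'my'] (min_width=7, slack=5)

Answer: 5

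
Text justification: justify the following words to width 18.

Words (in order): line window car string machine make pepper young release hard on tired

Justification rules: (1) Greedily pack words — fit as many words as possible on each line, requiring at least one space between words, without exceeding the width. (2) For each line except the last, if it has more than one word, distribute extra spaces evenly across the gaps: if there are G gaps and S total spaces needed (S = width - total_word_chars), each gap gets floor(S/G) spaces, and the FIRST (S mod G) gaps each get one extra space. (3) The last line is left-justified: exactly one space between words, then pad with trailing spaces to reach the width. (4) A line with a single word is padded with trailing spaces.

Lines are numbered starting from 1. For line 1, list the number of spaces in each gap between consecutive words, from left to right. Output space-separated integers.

Line 1: ['line', 'window', 'car'] (min_width=15, slack=3)
Line 2: ['string', 'machine'] (min_width=14, slack=4)
Line 3: ['make', 'pepper', 'young'] (min_width=17, slack=1)
Line 4: ['release', 'hard', 'on'] (min_width=15, slack=3)
Line 5: ['tired'] (min_width=5, slack=13)

Answer: 3 2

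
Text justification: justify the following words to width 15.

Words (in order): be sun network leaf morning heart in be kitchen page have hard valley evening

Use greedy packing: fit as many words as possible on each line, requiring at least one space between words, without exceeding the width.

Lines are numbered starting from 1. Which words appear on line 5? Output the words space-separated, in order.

Line 1: ['be', 'sun', 'network'] (min_width=14, slack=1)
Line 2: ['leaf', 'morning'] (min_width=12, slack=3)
Line 3: ['heart', 'in', 'be'] (min_width=11, slack=4)
Line 4: ['kitchen', 'page'] (min_width=12, slack=3)
Line 5: ['have', 'hard'] (min_width=9, slack=6)
Line 6: ['valley', 'evening'] (min_width=14, slack=1)

Answer: have hard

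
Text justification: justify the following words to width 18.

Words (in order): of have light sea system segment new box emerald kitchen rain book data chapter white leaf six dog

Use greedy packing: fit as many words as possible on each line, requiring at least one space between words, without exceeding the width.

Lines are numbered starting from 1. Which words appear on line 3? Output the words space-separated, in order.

Line 1: ['of', 'have', 'light', 'sea'] (min_width=17, slack=1)
Line 2: ['system', 'segment', 'new'] (min_width=18, slack=0)
Line 3: ['box', 'emerald'] (min_width=11, slack=7)
Line 4: ['kitchen', 'rain', 'book'] (min_width=17, slack=1)
Line 5: ['data', 'chapter', 'white'] (min_width=18, slack=0)
Line 6: ['leaf', 'six', 'dog'] (min_width=12, slack=6)

Answer: box emerald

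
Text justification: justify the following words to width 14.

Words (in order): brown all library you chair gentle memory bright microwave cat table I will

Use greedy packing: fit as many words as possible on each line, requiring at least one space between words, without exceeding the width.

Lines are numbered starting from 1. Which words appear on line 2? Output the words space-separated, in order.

Line 1: ['brown', 'all'] (min_width=9, slack=5)
Line 2: ['library', 'you'] (min_width=11, slack=3)
Line 3: ['chair', 'gentle'] (min_width=12, slack=2)
Line 4: ['memory', 'bright'] (min_width=13, slack=1)
Line 5: ['microwave', 'cat'] (min_width=13, slack=1)
Line 6: ['table', 'I', 'will'] (min_width=12, slack=2)

Answer: library you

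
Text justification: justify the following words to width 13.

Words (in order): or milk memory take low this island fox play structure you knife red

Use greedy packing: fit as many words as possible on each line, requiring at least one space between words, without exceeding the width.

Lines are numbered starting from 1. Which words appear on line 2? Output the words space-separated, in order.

Line 1: ['or', 'milk'] (min_width=7, slack=6)
Line 2: ['memory', 'take'] (min_width=11, slack=2)
Line 3: ['low', 'this'] (min_width=8, slack=5)
Line 4: ['island', 'fox'] (min_width=10, slack=3)
Line 5: ['play'] (min_width=4, slack=9)
Line 6: ['structure', 'you'] (min_width=13, slack=0)
Line 7: ['knife', 'red'] (min_width=9, slack=4)

Answer: memory take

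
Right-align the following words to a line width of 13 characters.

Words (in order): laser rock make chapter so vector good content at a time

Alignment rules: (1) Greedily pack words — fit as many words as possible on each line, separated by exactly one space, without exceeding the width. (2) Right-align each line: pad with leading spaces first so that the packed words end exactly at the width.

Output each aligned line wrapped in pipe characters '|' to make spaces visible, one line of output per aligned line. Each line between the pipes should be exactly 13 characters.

Answer: |   laser rock|
| make chapter|
|    so vector|
| good content|
|    at a time|

Derivation:
Line 1: ['laser', 'rock'] (min_width=10, slack=3)
Line 2: ['make', 'chapter'] (min_width=12, slack=1)
Line 3: ['so', 'vector'] (min_width=9, slack=4)
Line 4: ['good', 'content'] (min_width=12, slack=1)
Line 5: ['at', 'a', 'time'] (min_width=9, slack=4)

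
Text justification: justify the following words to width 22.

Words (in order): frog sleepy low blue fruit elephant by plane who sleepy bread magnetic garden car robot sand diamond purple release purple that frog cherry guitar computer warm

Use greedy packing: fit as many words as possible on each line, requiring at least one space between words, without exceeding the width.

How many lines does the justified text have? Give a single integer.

Line 1: ['frog', 'sleepy', 'low', 'blue'] (min_width=20, slack=2)
Line 2: ['fruit', 'elephant', 'by'] (min_width=17, slack=5)
Line 3: ['plane', 'who', 'sleepy', 'bread'] (min_width=22, slack=0)
Line 4: ['magnetic', 'garden', 'car'] (min_width=19, slack=3)
Line 5: ['robot', 'sand', 'diamond'] (min_width=18, slack=4)
Line 6: ['purple', 'release', 'purple'] (min_width=21, slack=1)
Line 7: ['that', 'frog', 'cherry'] (min_width=16, slack=6)
Line 8: ['guitar', 'computer', 'warm'] (min_width=20, slack=2)
Total lines: 8

Answer: 8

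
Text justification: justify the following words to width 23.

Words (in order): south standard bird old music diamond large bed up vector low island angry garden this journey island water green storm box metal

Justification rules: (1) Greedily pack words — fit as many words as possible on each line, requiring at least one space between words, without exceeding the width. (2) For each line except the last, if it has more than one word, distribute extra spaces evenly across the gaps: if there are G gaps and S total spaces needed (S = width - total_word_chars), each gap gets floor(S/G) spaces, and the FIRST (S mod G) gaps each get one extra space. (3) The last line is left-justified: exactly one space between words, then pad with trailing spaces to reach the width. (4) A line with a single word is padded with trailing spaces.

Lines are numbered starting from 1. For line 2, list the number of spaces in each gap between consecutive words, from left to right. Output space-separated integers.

Answer: 1 1 1

Derivation:
Line 1: ['south', 'standard', 'bird', 'old'] (min_width=23, slack=0)
Line 2: ['music', 'diamond', 'large', 'bed'] (min_width=23, slack=0)
Line 3: ['up', 'vector', 'low', 'island'] (min_width=20, slack=3)
Line 4: ['angry', 'garden', 'this'] (min_width=17, slack=6)
Line 5: ['journey', 'island', 'water'] (min_width=20, slack=3)
Line 6: ['green', 'storm', 'box', 'metal'] (min_width=21, slack=2)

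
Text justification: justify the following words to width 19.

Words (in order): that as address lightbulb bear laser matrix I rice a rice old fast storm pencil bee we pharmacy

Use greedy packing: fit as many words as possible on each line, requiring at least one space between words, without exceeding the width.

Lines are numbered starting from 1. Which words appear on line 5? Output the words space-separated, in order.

Answer: storm pencil bee we

Derivation:
Line 1: ['that', 'as', 'address'] (min_width=15, slack=4)
Line 2: ['lightbulb', 'bear'] (min_width=14, slack=5)
Line 3: ['laser', 'matrix', 'I', 'rice'] (min_width=19, slack=0)
Line 4: ['a', 'rice', 'old', 'fast'] (min_width=15, slack=4)
Line 5: ['storm', 'pencil', 'bee', 'we'] (min_width=19, slack=0)
Line 6: ['pharmacy'] (min_width=8, slack=11)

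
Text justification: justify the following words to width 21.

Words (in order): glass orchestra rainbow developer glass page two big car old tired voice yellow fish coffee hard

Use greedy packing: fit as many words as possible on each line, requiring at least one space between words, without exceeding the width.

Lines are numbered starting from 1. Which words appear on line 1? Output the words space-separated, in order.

Answer: glass orchestra

Derivation:
Line 1: ['glass', 'orchestra'] (min_width=15, slack=6)
Line 2: ['rainbow', 'developer'] (min_width=17, slack=4)
Line 3: ['glass', 'page', 'two', 'big'] (min_width=18, slack=3)
Line 4: ['car', 'old', 'tired', 'voice'] (min_width=19, slack=2)
Line 5: ['yellow', 'fish', 'coffee'] (min_width=18, slack=3)
Line 6: ['hard'] (min_width=4, slack=17)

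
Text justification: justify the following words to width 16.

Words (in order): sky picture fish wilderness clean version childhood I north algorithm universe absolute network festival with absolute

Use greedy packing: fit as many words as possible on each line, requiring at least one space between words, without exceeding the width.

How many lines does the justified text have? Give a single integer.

Line 1: ['sky', 'picture', 'fish'] (min_width=16, slack=0)
Line 2: ['wilderness', 'clean'] (min_width=16, slack=0)
Line 3: ['version'] (min_width=7, slack=9)
Line 4: ['childhood', 'I'] (min_width=11, slack=5)
Line 5: ['north', 'algorithm'] (min_width=15, slack=1)
Line 6: ['universe'] (min_width=8, slack=8)
Line 7: ['absolute', 'network'] (min_width=16, slack=0)
Line 8: ['festival', 'with'] (min_width=13, slack=3)
Line 9: ['absolute'] (min_width=8, slack=8)
Total lines: 9

Answer: 9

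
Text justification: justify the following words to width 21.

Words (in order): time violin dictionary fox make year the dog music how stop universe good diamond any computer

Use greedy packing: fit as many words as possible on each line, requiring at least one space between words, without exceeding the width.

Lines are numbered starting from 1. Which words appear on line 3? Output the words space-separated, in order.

Answer: year the dog music

Derivation:
Line 1: ['time', 'violin'] (min_width=11, slack=10)
Line 2: ['dictionary', 'fox', 'make'] (min_width=19, slack=2)
Line 3: ['year', 'the', 'dog', 'music'] (min_width=18, slack=3)
Line 4: ['how', 'stop', 'universe'] (min_width=17, slack=4)
Line 5: ['good', 'diamond', 'any'] (min_width=16, slack=5)
Line 6: ['computer'] (min_width=8, slack=13)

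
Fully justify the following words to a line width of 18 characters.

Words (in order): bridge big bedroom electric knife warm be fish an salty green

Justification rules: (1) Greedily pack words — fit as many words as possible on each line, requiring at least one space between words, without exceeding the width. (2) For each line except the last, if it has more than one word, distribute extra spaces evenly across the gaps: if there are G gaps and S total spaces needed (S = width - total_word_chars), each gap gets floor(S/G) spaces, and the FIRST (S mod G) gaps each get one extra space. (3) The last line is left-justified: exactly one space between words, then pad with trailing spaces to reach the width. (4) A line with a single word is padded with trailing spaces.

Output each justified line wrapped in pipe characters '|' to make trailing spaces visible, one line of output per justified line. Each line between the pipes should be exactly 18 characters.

Answer: |bridge big bedroom|
|electric     knife|
|warm  be  fish  an|
|salty green       |

Derivation:
Line 1: ['bridge', 'big', 'bedroom'] (min_width=18, slack=0)
Line 2: ['electric', 'knife'] (min_width=14, slack=4)
Line 3: ['warm', 'be', 'fish', 'an'] (min_width=15, slack=3)
Line 4: ['salty', 'green'] (min_width=11, slack=7)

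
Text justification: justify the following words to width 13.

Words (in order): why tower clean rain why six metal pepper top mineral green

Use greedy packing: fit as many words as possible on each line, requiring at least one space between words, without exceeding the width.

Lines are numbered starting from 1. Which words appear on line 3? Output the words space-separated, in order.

Line 1: ['why', 'tower'] (min_width=9, slack=4)
Line 2: ['clean', 'rain'] (min_width=10, slack=3)
Line 3: ['why', 'six', 'metal'] (min_width=13, slack=0)
Line 4: ['pepper', 'top'] (min_width=10, slack=3)
Line 5: ['mineral', 'green'] (min_width=13, slack=0)

Answer: why six metal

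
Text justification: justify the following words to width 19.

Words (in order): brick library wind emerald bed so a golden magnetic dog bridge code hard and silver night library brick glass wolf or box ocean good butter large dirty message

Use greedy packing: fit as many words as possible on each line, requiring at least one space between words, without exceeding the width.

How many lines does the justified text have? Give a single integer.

Answer: 9

Derivation:
Line 1: ['brick', 'library', 'wind'] (min_width=18, slack=1)
Line 2: ['emerald', 'bed', 'so', 'a'] (min_width=16, slack=3)
Line 3: ['golden', 'magnetic', 'dog'] (min_width=19, slack=0)
Line 4: ['bridge', 'code', 'hard'] (min_width=16, slack=3)
Line 5: ['and', 'silver', 'night'] (min_width=16, slack=3)
Line 6: ['library', 'brick', 'glass'] (min_width=19, slack=0)
Line 7: ['wolf', 'or', 'box', 'ocean'] (min_width=17, slack=2)
Line 8: ['good', 'butter', 'large'] (min_width=17, slack=2)
Line 9: ['dirty', 'message'] (min_width=13, slack=6)
Total lines: 9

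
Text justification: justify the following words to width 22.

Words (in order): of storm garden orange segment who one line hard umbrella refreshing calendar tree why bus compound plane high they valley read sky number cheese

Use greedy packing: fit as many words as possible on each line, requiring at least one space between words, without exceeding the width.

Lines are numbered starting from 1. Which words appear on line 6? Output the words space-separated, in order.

Line 1: ['of', 'storm', 'garden', 'orange'] (min_width=22, slack=0)
Line 2: ['segment', 'who', 'one', 'line'] (min_width=20, slack=2)
Line 3: ['hard', 'umbrella'] (min_width=13, slack=9)
Line 4: ['refreshing', 'calendar'] (min_width=19, slack=3)
Line 5: ['tree', 'why', 'bus', 'compound'] (min_width=21, slack=1)
Line 6: ['plane', 'high', 'they', 'valley'] (min_width=22, slack=0)
Line 7: ['read', 'sky', 'number', 'cheese'] (min_width=22, slack=0)

Answer: plane high they valley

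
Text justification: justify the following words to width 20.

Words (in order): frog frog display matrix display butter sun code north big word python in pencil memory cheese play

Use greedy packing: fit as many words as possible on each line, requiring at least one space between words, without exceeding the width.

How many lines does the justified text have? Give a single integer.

Line 1: ['frog', 'frog', 'display'] (min_width=17, slack=3)
Line 2: ['matrix', 'display'] (min_width=14, slack=6)
Line 3: ['butter', 'sun', 'code'] (min_width=15, slack=5)
Line 4: ['north', 'big', 'word'] (min_width=14, slack=6)
Line 5: ['python', 'in', 'pencil'] (min_width=16, slack=4)
Line 6: ['memory', 'cheese', 'play'] (min_width=18, slack=2)
Total lines: 6

Answer: 6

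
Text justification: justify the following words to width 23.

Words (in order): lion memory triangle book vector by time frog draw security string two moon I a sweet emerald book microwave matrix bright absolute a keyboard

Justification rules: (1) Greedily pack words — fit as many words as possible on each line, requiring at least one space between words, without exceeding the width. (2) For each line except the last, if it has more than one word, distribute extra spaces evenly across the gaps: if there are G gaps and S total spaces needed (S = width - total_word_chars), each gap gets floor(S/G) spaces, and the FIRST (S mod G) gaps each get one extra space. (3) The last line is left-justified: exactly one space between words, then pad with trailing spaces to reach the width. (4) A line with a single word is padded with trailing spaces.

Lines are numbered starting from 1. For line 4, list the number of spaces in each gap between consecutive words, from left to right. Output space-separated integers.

Answer: 2 2 2 2

Derivation:
Line 1: ['lion', 'memory', 'triangle'] (min_width=20, slack=3)
Line 2: ['book', 'vector', 'by', 'time'] (min_width=19, slack=4)
Line 3: ['frog', 'draw', 'security'] (min_width=18, slack=5)
Line 4: ['string', 'two', 'moon', 'I', 'a'] (min_width=19, slack=4)
Line 5: ['sweet', 'emerald', 'book'] (min_width=18, slack=5)
Line 6: ['microwave', 'matrix', 'bright'] (min_width=23, slack=0)
Line 7: ['absolute', 'a', 'keyboard'] (min_width=19, slack=4)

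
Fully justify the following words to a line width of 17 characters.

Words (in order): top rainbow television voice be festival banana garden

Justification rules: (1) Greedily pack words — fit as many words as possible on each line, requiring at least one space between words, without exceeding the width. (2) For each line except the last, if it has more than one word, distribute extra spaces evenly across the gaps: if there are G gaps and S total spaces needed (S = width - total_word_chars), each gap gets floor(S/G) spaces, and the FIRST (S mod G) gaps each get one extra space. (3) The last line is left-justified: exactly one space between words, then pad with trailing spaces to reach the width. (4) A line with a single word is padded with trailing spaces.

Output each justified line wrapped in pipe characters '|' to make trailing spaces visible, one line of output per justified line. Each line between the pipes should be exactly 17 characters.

Answer: |top       rainbow|
|television  voice|
|be       festival|
|banana garden    |

Derivation:
Line 1: ['top', 'rainbow'] (min_width=11, slack=6)
Line 2: ['television', 'voice'] (min_width=16, slack=1)
Line 3: ['be', 'festival'] (min_width=11, slack=6)
Line 4: ['banana', 'garden'] (min_width=13, slack=4)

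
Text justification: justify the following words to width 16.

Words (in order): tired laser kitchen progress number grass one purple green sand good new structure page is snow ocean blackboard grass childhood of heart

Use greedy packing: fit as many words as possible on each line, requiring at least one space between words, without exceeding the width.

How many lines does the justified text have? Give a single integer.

Line 1: ['tired', 'laser'] (min_width=11, slack=5)
Line 2: ['kitchen', 'progress'] (min_width=16, slack=0)
Line 3: ['number', 'grass', 'one'] (min_width=16, slack=0)
Line 4: ['purple', 'green'] (min_width=12, slack=4)
Line 5: ['sand', 'good', 'new'] (min_width=13, slack=3)
Line 6: ['structure', 'page'] (min_width=14, slack=2)
Line 7: ['is', 'snow', 'ocean'] (min_width=13, slack=3)
Line 8: ['blackboard', 'grass'] (min_width=16, slack=0)
Line 9: ['childhood', 'of'] (min_width=12, slack=4)
Line 10: ['heart'] (min_width=5, slack=11)
Total lines: 10

Answer: 10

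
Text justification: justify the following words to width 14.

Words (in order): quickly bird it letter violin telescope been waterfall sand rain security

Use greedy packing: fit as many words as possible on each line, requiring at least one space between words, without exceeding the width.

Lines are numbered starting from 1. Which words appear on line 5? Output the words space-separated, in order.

Line 1: ['quickly', 'bird'] (min_width=12, slack=2)
Line 2: ['it', 'letter'] (min_width=9, slack=5)
Line 3: ['violin'] (min_width=6, slack=8)
Line 4: ['telescope', 'been'] (min_width=14, slack=0)
Line 5: ['waterfall', 'sand'] (min_width=14, slack=0)
Line 6: ['rain', 'security'] (min_width=13, slack=1)

Answer: waterfall sand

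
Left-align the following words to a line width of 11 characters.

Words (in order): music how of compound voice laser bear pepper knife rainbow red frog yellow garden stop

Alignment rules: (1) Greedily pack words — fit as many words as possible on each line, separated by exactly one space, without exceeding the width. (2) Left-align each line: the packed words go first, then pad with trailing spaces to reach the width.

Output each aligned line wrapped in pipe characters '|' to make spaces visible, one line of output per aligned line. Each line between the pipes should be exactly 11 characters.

Answer: |music how  |
|of compound|
|voice laser|
|bear pepper|
|knife      |
|rainbow red|
|frog yellow|
|garden stop|

Derivation:
Line 1: ['music', 'how'] (min_width=9, slack=2)
Line 2: ['of', 'compound'] (min_width=11, slack=0)
Line 3: ['voice', 'laser'] (min_width=11, slack=0)
Line 4: ['bear', 'pepper'] (min_width=11, slack=0)
Line 5: ['knife'] (min_width=5, slack=6)
Line 6: ['rainbow', 'red'] (min_width=11, slack=0)
Line 7: ['frog', 'yellow'] (min_width=11, slack=0)
Line 8: ['garden', 'stop'] (min_width=11, slack=0)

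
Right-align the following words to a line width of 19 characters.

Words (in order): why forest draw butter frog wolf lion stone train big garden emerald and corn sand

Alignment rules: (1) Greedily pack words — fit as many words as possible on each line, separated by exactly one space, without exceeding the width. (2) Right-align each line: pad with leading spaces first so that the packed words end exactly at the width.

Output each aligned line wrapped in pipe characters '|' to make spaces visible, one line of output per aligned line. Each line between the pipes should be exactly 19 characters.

Answer: |    why forest draw|
|   butter frog wolf|
|   lion stone train|
| big garden emerald|
|      and corn sand|

Derivation:
Line 1: ['why', 'forest', 'draw'] (min_width=15, slack=4)
Line 2: ['butter', 'frog', 'wolf'] (min_width=16, slack=3)
Line 3: ['lion', 'stone', 'train'] (min_width=16, slack=3)
Line 4: ['big', 'garden', 'emerald'] (min_width=18, slack=1)
Line 5: ['and', 'corn', 'sand'] (min_width=13, slack=6)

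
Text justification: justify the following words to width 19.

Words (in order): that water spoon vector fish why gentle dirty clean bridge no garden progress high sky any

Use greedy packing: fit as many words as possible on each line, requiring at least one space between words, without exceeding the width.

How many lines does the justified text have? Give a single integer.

Line 1: ['that', 'water', 'spoon'] (min_width=16, slack=3)
Line 2: ['vector', 'fish', 'why'] (min_width=15, slack=4)
Line 3: ['gentle', 'dirty', 'clean'] (min_width=18, slack=1)
Line 4: ['bridge', 'no', 'garden'] (min_width=16, slack=3)
Line 5: ['progress', 'high', 'sky'] (min_width=17, slack=2)
Line 6: ['any'] (min_width=3, slack=16)
Total lines: 6

Answer: 6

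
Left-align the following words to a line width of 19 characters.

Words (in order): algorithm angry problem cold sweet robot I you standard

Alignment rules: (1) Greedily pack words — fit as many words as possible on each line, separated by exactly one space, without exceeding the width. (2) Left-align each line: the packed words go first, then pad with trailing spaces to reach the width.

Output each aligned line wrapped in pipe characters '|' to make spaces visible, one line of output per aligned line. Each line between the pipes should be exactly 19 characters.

Answer: |algorithm angry    |
|problem cold sweet |
|robot I you        |
|standard           |

Derivation:
Line 1: ['algorithm', 'angry'] (min_width=15, slack=4)
Line 2: ['problem', 'cold', 'sweet'] (min_width=18, slack=1)
Line 3: ['robot', 'I', 'you'] (min_width=11, slack=8)
Line 4: ['standard'] (min_width=8, slack=11)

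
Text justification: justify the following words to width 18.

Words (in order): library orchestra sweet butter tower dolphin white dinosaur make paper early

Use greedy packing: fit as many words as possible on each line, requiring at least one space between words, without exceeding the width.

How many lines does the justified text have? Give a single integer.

Answer: 5

Derivation:
Line 1: ['library', 'orchestra'] (min_width=17, slack=1)
Line 2: ['sweet', 'butter', 'tower'] (min_width=18, slack=0)
Line 3: ['dolphin', 'white'] (min_width=13, slack=5)
Line 4: ['dinosaur', 'make'] (min_width=13, slack=5)
Line 5: ['paper', 'early'] (min_width=11, slack=7)
Total lines: 5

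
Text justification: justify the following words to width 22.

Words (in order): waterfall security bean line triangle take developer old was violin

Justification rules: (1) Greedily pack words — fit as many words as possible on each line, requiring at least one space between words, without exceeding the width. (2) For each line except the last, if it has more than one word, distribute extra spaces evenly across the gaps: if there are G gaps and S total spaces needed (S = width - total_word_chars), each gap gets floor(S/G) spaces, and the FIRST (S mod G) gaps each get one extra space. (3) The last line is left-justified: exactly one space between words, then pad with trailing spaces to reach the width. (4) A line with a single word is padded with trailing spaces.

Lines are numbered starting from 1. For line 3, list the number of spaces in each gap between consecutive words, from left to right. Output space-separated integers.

Answer: 1 1 1

Derivation:
Line 1: ['waterfall', 'security'] (min_width=18, slack=4)
Line 2: ['bean', 'line', 'triangle'] (min_width=18, slack=4)
Line 3: ['take', 'developer', 'old', 'was'] (min_width=22, slack=0)
Line 4: ['violin'] (min_width=6, slack=16)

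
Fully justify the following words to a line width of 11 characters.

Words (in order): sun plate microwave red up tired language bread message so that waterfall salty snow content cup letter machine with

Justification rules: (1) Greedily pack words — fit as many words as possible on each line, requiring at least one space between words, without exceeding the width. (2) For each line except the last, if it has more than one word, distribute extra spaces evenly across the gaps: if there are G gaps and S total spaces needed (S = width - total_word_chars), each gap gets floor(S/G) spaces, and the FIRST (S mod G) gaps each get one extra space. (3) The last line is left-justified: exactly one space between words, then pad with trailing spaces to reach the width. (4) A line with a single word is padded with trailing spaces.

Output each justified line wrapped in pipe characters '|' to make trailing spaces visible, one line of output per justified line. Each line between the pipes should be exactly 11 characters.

Answer: |sun   plate|
|microwave  |
|red      up|
|tired      |
|language   |
|bread      |
|message  so|
|that       |
|waterfall  |
|salty  snow|
|content cup|
|letter     |
|machine    |
|with       |

Derivation:
Line 1: ['sun', 'plate'] (min_width=9, slack=2)
Line 2: ['microwave'] (min_width=9, slack=2)
Line 3: ['red', 'up'] (min_width=6, slack=5)
Line 4: ['tired'] (min_width=5, slack=6)
Line 5: ['language'] (min_width=8, slack=3)
Line 6: ['bread'] (min_width=5, slack=6)
Line 7: ['message', 'so'] (min_width=10, slack=1)
Line 8: ['that'] (min_width=4, slack=7)
Line 9: ['waterfall'] (min_width=9, slack=2)
Line 10: ['salty', 'snow'] (min_width=10, slack=1)
Line 11: ['content', 'cup'] (min_width=11, slack=0)
Line 12: ['letter'] (min_width=6, slack=5)
Line 13: ['machine'] (min_width=7, slack=4)
Line 14: ['with'] (min_width=4, slack=7)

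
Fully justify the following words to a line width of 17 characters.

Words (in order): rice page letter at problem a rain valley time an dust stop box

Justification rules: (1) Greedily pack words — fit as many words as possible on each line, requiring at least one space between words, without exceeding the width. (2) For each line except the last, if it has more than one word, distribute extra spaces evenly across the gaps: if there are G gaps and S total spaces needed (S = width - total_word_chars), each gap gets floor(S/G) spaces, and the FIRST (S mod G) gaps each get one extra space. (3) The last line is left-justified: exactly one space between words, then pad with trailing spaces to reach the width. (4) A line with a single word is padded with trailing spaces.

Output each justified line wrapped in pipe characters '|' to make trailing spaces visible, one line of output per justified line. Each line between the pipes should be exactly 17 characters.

Line 1: ['rice', 'page', 'letter'] (min_width=16, slack=1)
Line 2: ['at', 'problem', 'a', 'rain'] (min_width=17, slack=0)
Line 3: ['valley', 'time', 'an'] (min_width=14, slack=3)
Line 4: ['dust', 'stop', 'box'] (min_width=13, slack=4)

Answer: |rice  page letter|
|at problem a rain|
|valley   time  an|
|dust stop box    |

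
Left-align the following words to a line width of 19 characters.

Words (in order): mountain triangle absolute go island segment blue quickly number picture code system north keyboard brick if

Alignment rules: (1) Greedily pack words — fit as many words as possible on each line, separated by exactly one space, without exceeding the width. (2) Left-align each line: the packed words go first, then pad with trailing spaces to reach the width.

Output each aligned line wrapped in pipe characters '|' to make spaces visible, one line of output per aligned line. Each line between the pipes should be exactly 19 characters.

Answer: |mountain triangle  |
|absolute go island |
|segment blue       |
|quickly number     |
|picture code system|
|north keyboard     |
|brick if           |

Derivation:
Line 1: ['mountain', 'triangle'] (min_width=17, slack=2)
Line 2: ['absolute', 'go', 'island'] (min_width=18, slack=1)
Line 3: ['segment', 'blue'] (min_width=12, slack=7)
Line 4: ['quickly', 'number'] (min_width=14, slack=5)
Line 5: ['picture', 'code', 'system'] (min_width=19, slack=0)
Line 6: ['north', 'keyboard'] (min_width=14, slack=5)
Line 7: ['brick', 'if'] (min_width=8, slack=11)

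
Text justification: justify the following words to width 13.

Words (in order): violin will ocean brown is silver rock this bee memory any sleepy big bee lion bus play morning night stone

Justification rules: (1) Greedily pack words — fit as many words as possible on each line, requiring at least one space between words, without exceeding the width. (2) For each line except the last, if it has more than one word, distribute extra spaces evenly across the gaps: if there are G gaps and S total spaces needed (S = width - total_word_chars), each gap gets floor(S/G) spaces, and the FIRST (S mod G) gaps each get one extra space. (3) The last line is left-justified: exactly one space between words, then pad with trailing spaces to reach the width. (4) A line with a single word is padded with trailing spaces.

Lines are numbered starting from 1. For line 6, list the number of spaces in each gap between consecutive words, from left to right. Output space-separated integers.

Line 1: ['violin', 'will'] (min_width=11, slack=2)
Line 2: ['ocean', 'brown'] (min_width=11, slack=2)
Line 3: ['is', 'silver'] (min_width=9, slack=4)
Line 4: ['rock', 'this', 'bee'] (min_width=13, slack=0)
Line 5: ['memory', 'any'] (min_width=10, slack=3)
Line 6: ['sleepy', 'big'] (min_width=10, slack=3)
Line 7: ['bee', 'lion', 'bus'] (min_width=12, slack=1)
Line 8: ['play', 'morning'] (min_width=12, slack=1)
Line 9: ['night', 'stone'] (min_width=11, slack=2)

Answer: 4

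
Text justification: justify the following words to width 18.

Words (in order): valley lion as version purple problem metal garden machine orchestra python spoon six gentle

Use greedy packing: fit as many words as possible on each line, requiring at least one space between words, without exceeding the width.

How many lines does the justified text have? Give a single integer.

Line 1: ['valley', 'lion', 'as'] (min_width=14, slack=4)
Line 2: ['version', 'purple'] (min_width=14, slack=4)
Line 3: ['problem', 'metal'] (min_width=13, slack=5)
Line 4: ['garden', 'machine'] (min_width=14, slack=4)
Line 5: ['orchestra', 'python'] (min_width=16, slack=2)
Line 6: ['spoon', 'six', 'gentle'] (min_width=16, slack=2)
Total lines: 6

Answer: 6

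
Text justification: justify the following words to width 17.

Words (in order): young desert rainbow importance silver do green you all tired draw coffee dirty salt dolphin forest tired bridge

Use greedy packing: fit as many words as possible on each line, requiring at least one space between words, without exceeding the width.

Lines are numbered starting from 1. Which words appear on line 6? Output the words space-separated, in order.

Answer: dirty salt

Derivation:
Line 1: ['young', 'desert'] (min_width=12, slack=5)
Line 2: ['rainbow'] (min_width=7, slack=10)
Line 3: ['importance', 'silver'] (min_width=17, slack=0)
Line 4: ['do', 'green', 'you', 'all'] (min_width=16, slack=1)
Line 5: ['tired', 'draw', 'coffee'] (min_width=17, slack=0)
Line 6: ['dirty', 'salt'] (min_width=10, slack=7)
Line 7: ['dolphin', 'forest'] (min_width=14, slack=3)
Line 8: ['tired', 'bridge'] (min_width=12, slack=5)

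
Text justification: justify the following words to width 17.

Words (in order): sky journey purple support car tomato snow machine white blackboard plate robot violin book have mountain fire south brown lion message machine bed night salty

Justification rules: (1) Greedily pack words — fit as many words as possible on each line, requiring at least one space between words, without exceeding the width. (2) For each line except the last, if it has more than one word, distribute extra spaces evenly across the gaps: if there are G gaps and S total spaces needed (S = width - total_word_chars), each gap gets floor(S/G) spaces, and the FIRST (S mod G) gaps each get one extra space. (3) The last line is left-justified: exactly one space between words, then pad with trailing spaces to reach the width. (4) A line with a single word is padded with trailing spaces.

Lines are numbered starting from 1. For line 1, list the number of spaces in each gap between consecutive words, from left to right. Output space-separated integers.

Answer: 7

Derivation:
Line 1: ['sky', 'journey'] (min_width=11, slack=6)
Line 2: ['purple', 'support'] (min_width=14, slack=3)
Line 3: ['car', 'tomato', 'snow'] (min_width=15, slack=2)
Line 4: ['machine', 'white'] (min_width=13, slack=4)
Line 5: ['blackboard', 'plate'] (min_width=16, slack=1)
Line 6: ['robot', 'violin', 'book'] (min_width=17, slack=0)
Line 7: ['have', 'mountain'] (min_width=13, slack=4)
Line 8: ['fire', 'south', 'brown'] (min_width=16, slack=1)
Line 9: ['lion', 'message'] (min_width=12, slack=5)
Line 10: ['machine', 'bed', 'night'] (min_width=17, slack=0)
Line 11: ['salty'] (min_width=5, slack=12)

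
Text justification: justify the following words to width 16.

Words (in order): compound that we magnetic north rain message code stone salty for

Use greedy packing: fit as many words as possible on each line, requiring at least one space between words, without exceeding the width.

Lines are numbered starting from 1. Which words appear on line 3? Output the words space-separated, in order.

Line 1: ['compound', 'that', 'we'] (min_width=16, slack=0)
Line 2: ['magnetic', 'north'] (min_width=14, slack=2)
Line 3: ['rain', 'message'] (min_width=12, slack=4)
Line 4: ['code', 'stone', 'salty'] (min_width=16, slack=0)
Line 5: ['for'] (min_width=3, slack=13)

Answer: rain message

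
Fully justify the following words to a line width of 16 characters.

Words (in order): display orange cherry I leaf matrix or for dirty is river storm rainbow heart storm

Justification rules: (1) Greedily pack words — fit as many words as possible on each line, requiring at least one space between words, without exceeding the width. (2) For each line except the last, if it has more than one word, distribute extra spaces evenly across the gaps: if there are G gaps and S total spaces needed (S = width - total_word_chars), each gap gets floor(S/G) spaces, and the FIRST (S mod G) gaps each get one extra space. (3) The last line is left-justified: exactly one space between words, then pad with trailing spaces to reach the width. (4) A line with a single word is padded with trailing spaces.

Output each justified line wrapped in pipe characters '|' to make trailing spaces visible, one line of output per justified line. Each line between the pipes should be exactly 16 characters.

Answer: |display   orange|
|cherry   I  leaf|
|matrix   or  for|
|dirty  is  river|
|storm    rainbow|
|heart storm     |

Derivation:
Line 1: ['display', 'orange'] (min_width=14, slack=2)
Line 2: ['cherry', 'I', 'leaf'] (min_width=13, slack=3)
Line 3: ['matrix', 'or', 'for'] (min_width=13, slack=3)
Line 4: ['dirty', 'is', 'river'] (min_width=14, slack=2)
Line 5: ['storm', 'rainbow'] (min_width=13, slack=3)
Line 6: ['heart', 'storm'] (min_width=11, slack=5)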